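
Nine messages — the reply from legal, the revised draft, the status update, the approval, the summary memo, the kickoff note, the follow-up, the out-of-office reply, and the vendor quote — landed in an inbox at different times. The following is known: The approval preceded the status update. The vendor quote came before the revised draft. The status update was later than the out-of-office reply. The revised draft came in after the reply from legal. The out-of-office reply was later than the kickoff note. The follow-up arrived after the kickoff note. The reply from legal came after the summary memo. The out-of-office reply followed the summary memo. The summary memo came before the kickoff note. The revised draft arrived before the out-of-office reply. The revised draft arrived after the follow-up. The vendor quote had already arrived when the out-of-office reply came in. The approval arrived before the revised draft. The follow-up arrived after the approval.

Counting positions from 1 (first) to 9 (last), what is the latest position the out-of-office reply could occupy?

8

The out-of-office reply must come before the status update — 1 message forced after it.
Everything else can be placed before the out-of-office reply in some valid order, so the out-of-office reply can sit as late as position 9 − 1 = 8.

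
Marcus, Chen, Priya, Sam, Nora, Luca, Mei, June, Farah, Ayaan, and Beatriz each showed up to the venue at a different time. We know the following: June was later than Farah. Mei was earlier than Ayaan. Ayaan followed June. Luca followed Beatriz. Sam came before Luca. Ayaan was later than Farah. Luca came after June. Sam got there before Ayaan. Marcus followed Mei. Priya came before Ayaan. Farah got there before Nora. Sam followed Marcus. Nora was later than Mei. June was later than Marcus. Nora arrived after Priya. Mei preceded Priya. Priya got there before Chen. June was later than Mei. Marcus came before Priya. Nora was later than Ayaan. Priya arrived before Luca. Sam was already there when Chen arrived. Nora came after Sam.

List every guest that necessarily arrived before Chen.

Directly stated before Chen: Priya and Sam.
Marcus reaches Chen via Marcus → Sam → Chen.
Mei reaches Chen via Mei → Priya → Chen.
No chain forces Luca (or any of the others) ahead of Chen.

Marcus, Mei, Priya, Sam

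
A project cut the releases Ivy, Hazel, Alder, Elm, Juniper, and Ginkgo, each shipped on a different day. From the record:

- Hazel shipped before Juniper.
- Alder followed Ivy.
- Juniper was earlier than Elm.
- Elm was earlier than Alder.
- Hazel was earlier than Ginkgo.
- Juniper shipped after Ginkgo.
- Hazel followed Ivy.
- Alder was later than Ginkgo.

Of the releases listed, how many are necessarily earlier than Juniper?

3

Directly stated before Juniper: Ginkgo and Hazel.
Ivy reaches Juniper via Ivy → Hazel → Juniper.
No chain forces Alder (or any of the others) ahead of Juniper.
That's Ginkgo, Hazel, and Ivy — 3 in all.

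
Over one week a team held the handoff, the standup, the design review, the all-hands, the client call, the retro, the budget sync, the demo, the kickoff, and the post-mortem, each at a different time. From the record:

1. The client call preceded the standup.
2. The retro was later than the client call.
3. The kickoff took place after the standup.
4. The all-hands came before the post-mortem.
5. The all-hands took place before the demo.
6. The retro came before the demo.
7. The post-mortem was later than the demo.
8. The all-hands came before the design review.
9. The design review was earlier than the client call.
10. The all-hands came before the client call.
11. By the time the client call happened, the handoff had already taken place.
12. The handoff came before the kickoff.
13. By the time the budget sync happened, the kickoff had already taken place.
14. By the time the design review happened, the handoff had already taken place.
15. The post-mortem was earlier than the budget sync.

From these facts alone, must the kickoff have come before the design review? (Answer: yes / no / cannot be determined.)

Tracing the constraints gives the design review → the client call → the standup → the kickoff, so the design review must come before the kickoff.
That means the kickoff cannot be before the design review.

no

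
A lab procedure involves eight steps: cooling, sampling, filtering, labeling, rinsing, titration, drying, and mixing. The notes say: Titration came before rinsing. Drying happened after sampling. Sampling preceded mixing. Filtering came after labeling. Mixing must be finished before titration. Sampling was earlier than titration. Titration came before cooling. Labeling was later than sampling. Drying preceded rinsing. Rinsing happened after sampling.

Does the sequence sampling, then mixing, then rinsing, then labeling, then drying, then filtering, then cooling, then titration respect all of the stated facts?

The constraints require titration before cooling, but in the proposed sequence cooling appears ahead of titration. That one violation is enough.

no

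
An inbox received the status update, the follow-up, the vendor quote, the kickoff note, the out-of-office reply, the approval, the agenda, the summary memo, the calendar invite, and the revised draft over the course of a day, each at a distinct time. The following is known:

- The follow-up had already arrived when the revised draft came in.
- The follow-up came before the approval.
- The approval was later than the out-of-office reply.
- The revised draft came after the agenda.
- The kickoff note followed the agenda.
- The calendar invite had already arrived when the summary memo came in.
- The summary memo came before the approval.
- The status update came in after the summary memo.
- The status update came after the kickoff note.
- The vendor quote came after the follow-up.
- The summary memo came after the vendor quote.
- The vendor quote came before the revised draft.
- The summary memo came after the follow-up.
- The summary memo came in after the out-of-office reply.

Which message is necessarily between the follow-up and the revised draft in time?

Tracing the constraints gives the follow-up → the vendor quote → the revised draft, so the vendor quote sits after the follow-up and before the revised draft.
No other message is forced both after the follow-up and before the revised draft.

the vendor quote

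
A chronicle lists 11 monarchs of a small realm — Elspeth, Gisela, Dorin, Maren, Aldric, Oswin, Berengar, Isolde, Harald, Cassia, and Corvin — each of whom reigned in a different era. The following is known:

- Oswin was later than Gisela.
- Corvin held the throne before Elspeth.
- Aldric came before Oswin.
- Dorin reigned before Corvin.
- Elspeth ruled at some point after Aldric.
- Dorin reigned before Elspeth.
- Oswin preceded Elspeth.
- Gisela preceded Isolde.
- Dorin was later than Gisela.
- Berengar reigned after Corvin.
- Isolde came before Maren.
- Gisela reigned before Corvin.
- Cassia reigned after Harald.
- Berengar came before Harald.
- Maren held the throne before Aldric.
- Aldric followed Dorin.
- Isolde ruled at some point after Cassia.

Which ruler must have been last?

Elspeth

Every other ruler has a chain of constraints placing them before Elspeth, so Elspeth is last.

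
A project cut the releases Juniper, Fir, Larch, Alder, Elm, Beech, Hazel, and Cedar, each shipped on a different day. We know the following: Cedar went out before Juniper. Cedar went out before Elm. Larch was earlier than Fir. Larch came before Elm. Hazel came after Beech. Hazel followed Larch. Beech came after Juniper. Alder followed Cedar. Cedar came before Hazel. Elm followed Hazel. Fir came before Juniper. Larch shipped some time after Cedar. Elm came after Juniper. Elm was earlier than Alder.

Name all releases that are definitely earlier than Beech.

Directly stated before Beech: Juniper.
Cedar reaches Beech via Cedar → Juniper → Beech.
Fir reaches Beech via Fir → Juniper → Beech.
Larch reaches Beech via Larch → Fir → Juniper → Beech.

Cedar, Fir, Juniper, Larch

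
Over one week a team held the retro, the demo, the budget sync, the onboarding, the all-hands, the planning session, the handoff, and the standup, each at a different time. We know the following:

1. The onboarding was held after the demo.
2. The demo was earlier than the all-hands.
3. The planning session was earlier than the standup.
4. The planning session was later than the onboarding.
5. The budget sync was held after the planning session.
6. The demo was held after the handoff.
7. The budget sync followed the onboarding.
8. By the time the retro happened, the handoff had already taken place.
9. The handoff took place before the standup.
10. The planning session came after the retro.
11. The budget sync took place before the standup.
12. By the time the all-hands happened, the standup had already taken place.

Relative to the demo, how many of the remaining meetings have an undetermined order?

Forced before the demo: the handoff; forced after the demo: the all-hands, the budget sync, the onboarding, the planning session, and the standup.
That leaves the retro with no forced order relative to the demo — 1.

1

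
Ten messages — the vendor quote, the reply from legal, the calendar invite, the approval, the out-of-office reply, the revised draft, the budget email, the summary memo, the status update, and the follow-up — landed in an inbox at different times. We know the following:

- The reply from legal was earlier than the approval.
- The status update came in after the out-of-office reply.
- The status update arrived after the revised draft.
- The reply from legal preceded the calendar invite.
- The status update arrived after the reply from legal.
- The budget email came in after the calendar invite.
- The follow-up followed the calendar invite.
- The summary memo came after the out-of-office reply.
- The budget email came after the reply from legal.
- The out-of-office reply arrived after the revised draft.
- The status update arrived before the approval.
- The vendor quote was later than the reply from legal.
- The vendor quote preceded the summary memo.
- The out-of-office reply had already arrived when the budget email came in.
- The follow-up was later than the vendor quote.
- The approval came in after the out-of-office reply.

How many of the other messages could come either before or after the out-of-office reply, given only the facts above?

4

Forced before the out-of-office reply: the revised draft; forced after the out-of-office reply: the approval, the budget email, the status update, and the summary memo.
That leaves the calendar invite, the follow-up, the reply from legal, and the vendor quote with no forced order relative to the out-of-office reply — 4.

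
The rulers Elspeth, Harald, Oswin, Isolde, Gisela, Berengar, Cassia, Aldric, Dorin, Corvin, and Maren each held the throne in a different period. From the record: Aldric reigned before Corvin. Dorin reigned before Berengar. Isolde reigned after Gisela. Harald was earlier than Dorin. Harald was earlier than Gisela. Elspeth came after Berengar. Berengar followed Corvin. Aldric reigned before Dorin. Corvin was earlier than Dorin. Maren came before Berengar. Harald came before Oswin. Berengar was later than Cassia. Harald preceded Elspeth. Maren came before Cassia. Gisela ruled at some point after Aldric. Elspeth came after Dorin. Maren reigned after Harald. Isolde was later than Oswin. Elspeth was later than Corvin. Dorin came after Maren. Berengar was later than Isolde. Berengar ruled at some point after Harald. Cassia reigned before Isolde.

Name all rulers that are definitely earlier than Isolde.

Directly stated before Isolde: Cassia, Gisela, and Oswin.
Aldric reaches Isolde via Aldric → Gisela → Isolde.
Harald reaches Isolde via Harald → Gisela → Isolde.
Maren reaches Isolde via Maren → Cassia → Isolde.
No chain forces Elspeth (or any of the others) ahead of Isolde.

Aldric, Cassia, Gisela, Harald, Maren, Oswin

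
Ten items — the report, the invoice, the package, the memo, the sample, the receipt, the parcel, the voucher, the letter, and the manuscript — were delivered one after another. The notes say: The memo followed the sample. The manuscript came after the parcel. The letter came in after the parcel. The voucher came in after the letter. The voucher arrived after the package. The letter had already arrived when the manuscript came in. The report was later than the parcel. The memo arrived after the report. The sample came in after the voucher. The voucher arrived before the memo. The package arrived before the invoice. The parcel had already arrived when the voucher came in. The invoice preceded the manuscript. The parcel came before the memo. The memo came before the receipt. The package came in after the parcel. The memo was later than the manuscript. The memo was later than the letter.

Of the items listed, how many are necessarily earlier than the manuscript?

4

Directly stated before the manuscript: the invoice, the letter, and the parcel.
The package reaches the manuscript via the package → the invoice → the manuscript.
That's the invoice, the letter, the package, and the parcel — 4 in all.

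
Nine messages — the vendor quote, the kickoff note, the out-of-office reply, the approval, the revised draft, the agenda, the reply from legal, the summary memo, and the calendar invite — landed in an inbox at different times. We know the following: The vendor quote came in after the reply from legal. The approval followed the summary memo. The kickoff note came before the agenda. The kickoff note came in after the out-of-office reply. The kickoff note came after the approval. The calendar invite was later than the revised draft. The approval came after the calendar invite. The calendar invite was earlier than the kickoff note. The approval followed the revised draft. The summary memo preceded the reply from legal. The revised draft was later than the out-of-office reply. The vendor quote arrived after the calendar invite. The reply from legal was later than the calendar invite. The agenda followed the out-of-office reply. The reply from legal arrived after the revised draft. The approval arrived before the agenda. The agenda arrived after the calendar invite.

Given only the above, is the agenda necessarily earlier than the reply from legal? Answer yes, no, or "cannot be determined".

No chain of stated constraints runs from the agenda to the reply from legal, and none runs from the reply from legal to the agenda either.
So the relative order of the agenda and the reply from legal is not fixed by the given facts.

cannot be determined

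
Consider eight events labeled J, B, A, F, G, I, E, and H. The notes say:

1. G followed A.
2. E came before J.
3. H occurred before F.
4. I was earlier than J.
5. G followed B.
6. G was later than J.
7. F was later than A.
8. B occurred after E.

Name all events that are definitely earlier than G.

A, B, E, I, J

Directly stated before G: A, B, and J.
E reaches G via E → J → G.
I reaches G via I → J → G.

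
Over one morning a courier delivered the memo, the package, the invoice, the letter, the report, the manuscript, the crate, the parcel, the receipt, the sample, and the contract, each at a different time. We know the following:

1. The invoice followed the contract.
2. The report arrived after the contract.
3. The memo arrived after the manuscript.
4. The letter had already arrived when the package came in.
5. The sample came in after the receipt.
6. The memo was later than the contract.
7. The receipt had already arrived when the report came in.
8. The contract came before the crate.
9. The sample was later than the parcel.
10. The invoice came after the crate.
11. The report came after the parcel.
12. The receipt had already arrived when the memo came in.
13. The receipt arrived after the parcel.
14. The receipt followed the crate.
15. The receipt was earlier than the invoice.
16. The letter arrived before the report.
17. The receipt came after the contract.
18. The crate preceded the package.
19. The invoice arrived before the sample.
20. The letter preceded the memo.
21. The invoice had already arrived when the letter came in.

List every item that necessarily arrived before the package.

the contract, the crate, the invoice, the letter, the parcel, the receipt

Directly stated before the package: the crate and the letter.
The contract reaches the package via the contract → the crate → the package.
The invoice reaches the package via the invoice → the letter → the package.
The parcel reaches the package via the parcel → the receipt → the invoice → the letter → the package.
Likewise the receipt reaches the package by chaining the stated constraints.
No chain forces the manuscript (or any of the others) ahead of the package.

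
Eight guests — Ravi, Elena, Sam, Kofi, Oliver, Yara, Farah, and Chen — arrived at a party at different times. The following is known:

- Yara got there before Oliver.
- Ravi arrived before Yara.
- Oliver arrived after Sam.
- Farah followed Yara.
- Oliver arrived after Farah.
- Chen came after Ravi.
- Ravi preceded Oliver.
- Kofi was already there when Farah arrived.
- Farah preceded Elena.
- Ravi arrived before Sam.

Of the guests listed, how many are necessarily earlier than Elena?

Directly stated before Elena: Farah.
Kofi reaches Elena via Kofi → Farah → Elena.
Ravi reaches Elena via Ravi → Yara → Farah → Elena.
Yara reaches Elena via Yara → Farah → Elena.
No chain forces Oliver (or any of the others) ahead of Elena.
That's Farah, Kofi, Ravi, and Yara — 4 in all.

4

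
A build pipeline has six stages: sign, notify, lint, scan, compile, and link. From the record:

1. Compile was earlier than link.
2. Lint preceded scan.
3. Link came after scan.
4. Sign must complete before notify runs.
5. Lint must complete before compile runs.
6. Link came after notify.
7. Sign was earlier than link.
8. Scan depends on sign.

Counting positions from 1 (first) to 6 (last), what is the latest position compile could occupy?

5

Compile must come before link — 1 stage forced after it.
Everything else can be placed before compile in some valid order, so compile can sit as late as position 6 − 1 = 5.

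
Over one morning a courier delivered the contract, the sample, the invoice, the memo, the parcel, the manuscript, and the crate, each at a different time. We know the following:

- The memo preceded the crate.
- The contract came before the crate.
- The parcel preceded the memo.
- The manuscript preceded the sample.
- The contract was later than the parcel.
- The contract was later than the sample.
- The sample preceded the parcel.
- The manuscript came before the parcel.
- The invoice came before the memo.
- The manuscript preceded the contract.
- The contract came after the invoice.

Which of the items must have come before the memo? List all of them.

Directly stated before the memo: the invoice and the parcel.
The manuscript reaches the memo via the manuscript → the parcel → the memo.
The sample reaches the memo via the sample → the parcel → the memo.
No chain forces the crate (or any of the others) ahead of the memo.

the invoice, the manuscript, the parcel, the sample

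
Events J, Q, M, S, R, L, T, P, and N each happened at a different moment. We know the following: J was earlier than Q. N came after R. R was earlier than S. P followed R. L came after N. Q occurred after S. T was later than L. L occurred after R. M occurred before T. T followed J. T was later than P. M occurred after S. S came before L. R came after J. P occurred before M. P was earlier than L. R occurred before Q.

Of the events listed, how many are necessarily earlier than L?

5

Directly stated before L: N, P, R, and S.
J reaches L via J → R → L.
No chain forces T (or any of the others) ahead of L.
That's J, N, P, R, and S — 5 in all.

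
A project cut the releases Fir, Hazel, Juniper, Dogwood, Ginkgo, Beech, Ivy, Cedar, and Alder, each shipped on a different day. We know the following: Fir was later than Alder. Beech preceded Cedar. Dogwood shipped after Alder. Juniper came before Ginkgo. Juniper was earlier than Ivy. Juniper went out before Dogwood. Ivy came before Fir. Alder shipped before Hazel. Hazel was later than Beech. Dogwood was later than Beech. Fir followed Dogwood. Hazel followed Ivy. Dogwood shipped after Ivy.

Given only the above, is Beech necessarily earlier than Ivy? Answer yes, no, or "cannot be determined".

cannot be determined

No chain of stated constraints runs from Beech to Ivy, and none runs from Ivy to Beech either.
So the relative order of Beech and Ivy is not fixed by the given facts.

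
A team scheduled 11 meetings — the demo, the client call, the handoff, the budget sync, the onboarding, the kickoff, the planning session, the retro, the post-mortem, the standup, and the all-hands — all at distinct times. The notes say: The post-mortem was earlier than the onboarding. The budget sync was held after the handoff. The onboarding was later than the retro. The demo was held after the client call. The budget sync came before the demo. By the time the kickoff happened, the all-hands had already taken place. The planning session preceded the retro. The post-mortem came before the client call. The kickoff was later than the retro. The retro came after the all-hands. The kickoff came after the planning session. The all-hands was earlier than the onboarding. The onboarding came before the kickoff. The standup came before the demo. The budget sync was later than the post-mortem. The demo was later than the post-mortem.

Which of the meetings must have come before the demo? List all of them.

the budget sync, the client call, the handoff, the post-mortem, the standup

Directly stated before the demo: the budget sync, the client call, the post-mortem, and the standup.
The handoff reaches the demo via the handoff → the budget sync → the demo.
No chain forces the retro (or any of the others) ahead of the demo.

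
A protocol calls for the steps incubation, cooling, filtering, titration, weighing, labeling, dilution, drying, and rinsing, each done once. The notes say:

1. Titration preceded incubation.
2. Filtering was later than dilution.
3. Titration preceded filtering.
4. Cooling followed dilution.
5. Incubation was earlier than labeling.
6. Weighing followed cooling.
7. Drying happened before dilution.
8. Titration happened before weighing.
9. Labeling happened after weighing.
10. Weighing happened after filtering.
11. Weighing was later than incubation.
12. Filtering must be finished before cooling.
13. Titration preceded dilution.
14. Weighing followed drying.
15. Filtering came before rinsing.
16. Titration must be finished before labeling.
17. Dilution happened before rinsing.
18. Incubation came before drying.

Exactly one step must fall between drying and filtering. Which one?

dilution

Tracing the constraints gives drying → dilution → filtering, so dilution sits after drying and before filtering.
No other step is forced both after drying and before filtering.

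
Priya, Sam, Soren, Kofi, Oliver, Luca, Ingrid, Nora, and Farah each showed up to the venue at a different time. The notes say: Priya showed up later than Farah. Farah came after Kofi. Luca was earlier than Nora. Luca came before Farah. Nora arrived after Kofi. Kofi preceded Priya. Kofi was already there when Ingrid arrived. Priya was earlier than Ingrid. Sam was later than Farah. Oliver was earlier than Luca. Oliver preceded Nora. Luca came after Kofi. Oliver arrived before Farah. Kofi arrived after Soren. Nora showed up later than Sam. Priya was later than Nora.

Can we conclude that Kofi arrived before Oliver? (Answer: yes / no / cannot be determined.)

No chain of stated constraints runs from Kofi to Oliver, and none runs from Oliver to Kofi either.
So the relative order of Kofi and Oliver is not fixed by the given facts.

cannot be determined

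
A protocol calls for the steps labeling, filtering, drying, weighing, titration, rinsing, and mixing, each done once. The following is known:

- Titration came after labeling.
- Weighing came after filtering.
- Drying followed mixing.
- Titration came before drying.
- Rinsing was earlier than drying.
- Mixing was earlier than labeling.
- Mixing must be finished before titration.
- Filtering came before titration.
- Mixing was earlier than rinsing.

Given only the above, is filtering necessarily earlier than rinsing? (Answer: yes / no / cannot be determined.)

cannot be determined

No chain of stated constraints runs from filtering to rinsing, and none runs from rinsing to filtering either.
So the relative order of filtering and rinsing is not fixed by the given facts.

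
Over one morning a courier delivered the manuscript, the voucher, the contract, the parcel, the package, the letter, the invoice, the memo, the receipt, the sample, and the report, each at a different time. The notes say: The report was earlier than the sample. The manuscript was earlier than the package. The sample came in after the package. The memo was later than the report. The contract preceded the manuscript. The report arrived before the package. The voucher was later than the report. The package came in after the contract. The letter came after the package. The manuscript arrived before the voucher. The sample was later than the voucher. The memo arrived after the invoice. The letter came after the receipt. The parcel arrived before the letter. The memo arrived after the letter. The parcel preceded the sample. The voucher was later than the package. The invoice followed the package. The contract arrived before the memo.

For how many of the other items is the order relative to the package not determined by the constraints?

2

Forced before the package: the contract, the manuscript, and the report; forced after the package: the invoice, the letter, the memo, the sample, and the voucher.
That leaves the parcel and the receipt with no forced order relative to the package — 2.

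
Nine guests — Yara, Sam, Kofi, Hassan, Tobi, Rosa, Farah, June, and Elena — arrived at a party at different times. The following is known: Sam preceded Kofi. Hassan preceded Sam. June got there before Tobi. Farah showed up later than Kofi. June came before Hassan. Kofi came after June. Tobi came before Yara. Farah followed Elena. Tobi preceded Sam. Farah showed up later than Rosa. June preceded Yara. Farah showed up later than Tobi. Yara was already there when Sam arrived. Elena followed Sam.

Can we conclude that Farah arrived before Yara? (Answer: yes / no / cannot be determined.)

Tracing the constraints gives Yara → Sam → Kofi → Farah, so Yara must come before Farah.
That means Farah cannot be before Yara.

no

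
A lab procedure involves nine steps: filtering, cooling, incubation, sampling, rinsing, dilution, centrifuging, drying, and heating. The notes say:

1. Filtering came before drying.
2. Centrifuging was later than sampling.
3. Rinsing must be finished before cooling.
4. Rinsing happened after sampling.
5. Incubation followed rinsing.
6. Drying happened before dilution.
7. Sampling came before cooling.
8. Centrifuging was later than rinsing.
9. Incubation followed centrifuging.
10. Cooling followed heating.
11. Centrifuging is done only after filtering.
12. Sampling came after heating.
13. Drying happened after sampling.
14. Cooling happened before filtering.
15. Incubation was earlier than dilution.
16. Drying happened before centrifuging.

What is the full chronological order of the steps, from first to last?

heating, sampling, rinsing, cooling, filtering, drying, centrifuging, incubation, dilution

The constraints fix every adjacent pair, so only one ordering works:
heating → sampling → rinsing → cooling → filtering → drying → centrifuging → incubation → dilution.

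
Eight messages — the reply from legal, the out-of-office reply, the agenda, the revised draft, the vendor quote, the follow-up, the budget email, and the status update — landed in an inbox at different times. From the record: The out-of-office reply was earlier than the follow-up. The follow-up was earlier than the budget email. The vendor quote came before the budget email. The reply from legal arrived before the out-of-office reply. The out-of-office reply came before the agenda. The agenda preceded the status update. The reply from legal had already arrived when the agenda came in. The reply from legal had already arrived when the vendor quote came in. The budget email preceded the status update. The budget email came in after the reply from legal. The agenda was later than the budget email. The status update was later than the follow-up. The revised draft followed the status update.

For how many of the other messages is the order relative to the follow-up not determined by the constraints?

1

Forced before the follow-up: the out-of-office reply and the reply from legal; forced after the follow-up: the agenda, the budget email, the revised draft, and the status update.
That leaves the vendor quote with no forced order relative to the follow-up — 1.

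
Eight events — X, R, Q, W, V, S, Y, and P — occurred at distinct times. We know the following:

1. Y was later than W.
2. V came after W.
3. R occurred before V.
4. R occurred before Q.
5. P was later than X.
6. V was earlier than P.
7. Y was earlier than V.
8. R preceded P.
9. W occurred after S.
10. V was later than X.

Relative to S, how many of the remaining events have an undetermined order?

Forced after S: P, V, W, and Y.
That leaves Q, R, and X with no forced order relative to S — 3.

3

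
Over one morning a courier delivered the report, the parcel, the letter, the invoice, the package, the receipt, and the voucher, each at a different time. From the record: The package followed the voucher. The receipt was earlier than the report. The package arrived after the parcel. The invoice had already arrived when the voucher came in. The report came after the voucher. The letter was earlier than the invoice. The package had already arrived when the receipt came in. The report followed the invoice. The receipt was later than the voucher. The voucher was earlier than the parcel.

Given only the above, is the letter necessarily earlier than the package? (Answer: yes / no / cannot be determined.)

Chain the constraints: the letter → the invoice → the voucher → the package. Each link is directly stated, so the letter comes before the package.

yes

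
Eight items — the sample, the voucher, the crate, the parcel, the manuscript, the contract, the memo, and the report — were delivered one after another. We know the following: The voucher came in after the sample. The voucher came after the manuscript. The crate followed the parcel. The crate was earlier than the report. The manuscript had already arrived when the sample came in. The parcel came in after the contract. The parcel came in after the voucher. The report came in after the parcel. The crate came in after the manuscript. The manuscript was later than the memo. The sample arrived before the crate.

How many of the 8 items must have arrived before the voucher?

Directly stated before the voucher: the manuscript and the sample.
The memo reaches the voucher via the memo → the manuscript → the voucher.
No chain forces the crate (or any of the others) ahead of the voucher.
That's the manuscript, the memo, and the sample — 3 in all.

3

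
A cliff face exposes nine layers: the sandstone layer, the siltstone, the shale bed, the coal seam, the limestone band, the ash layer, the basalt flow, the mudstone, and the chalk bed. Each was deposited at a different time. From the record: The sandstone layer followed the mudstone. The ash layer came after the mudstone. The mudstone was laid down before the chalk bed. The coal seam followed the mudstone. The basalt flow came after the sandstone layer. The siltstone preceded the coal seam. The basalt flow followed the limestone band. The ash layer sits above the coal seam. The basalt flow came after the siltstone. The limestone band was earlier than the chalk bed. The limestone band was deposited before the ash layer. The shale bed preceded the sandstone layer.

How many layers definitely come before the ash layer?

4

Directly stated before the ash layer: the coal seam, the limestone band, and the mudstone.
The siltstone reaches the ash layer via the siltstone → the coal seam → the ash layer.
That's the coal seam, the limestone band, the mudstone, and the siltstone — 4 in all.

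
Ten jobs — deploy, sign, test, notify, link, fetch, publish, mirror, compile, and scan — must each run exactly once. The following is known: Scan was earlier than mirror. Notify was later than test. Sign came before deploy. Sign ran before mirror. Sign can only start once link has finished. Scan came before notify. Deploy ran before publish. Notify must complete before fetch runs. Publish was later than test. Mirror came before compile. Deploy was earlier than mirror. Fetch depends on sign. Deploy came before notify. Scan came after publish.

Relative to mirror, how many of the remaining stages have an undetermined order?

2

Forced before mirror: deploy, link, publish, scan, sign, and test; forced after mirror: compile.
That leaves fetch and notify with no forced order relative to mirror — 2.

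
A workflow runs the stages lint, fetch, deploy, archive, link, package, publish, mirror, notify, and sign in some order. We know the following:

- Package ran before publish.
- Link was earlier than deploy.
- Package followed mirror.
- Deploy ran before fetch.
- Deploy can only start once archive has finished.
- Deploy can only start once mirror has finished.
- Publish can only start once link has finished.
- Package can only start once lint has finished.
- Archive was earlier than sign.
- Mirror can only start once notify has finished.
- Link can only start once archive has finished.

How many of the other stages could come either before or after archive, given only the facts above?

4

Forced after archive: deploy, fetch, link, publish, and sign.
That leaves lint, mirror, notify, and package with no forced order relative to archive — 4.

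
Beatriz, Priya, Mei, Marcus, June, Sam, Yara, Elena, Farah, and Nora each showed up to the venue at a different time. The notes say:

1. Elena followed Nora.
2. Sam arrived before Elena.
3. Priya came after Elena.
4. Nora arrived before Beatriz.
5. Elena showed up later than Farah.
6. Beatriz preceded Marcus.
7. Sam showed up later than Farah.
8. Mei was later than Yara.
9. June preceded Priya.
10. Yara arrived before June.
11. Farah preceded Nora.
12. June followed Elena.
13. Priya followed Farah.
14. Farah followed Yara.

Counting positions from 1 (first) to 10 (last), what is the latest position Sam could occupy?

Sam must come before Elena, June, and Priya — 3 guests forced after them.
Everything else can be placed before Sam in some valid order, so Sam can sit as late as position 10 − 3 = 7.

7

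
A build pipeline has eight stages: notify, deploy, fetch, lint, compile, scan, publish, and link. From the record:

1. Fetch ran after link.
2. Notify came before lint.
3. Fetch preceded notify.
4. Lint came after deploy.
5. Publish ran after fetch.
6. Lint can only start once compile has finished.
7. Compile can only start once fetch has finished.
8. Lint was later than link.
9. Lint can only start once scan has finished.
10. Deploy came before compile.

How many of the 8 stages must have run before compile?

3

Directly stated before compile: deploy and fetch.
Link reaches compile via link → fetch → compile.
That's deploy, fetch, and link — 3 in all.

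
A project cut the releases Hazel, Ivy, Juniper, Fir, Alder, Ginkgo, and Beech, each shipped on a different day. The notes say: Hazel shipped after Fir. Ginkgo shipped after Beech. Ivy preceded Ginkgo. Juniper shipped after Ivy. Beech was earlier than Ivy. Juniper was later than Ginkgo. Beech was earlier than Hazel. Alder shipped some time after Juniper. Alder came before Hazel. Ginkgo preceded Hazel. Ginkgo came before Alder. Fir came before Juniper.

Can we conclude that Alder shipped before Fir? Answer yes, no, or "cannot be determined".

Tracing the constraints gives Fir → Juniper → Alder, so Fir must come before Alder.
That means Alder cannot be before Fir.

no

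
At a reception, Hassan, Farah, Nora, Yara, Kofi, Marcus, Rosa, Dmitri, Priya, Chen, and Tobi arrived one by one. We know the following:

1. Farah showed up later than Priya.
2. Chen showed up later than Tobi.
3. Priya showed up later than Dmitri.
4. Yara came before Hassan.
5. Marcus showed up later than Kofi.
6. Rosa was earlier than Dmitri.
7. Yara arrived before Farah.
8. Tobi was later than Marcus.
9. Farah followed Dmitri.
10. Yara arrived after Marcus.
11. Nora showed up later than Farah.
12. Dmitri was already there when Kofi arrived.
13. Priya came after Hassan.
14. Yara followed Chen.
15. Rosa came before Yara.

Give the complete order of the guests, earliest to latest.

The constraints fix every adjacent pair, so only one ordering works:
Rosa → Dmitri → Kofi → Marcus → Tobi → Chen → Yara → Hassan → Priya → Farah → Nora.

Rosa, Dmitri, Kofi, Marcus, Tobi, Chen, Yara, Hassan, Priya, Farah, Nora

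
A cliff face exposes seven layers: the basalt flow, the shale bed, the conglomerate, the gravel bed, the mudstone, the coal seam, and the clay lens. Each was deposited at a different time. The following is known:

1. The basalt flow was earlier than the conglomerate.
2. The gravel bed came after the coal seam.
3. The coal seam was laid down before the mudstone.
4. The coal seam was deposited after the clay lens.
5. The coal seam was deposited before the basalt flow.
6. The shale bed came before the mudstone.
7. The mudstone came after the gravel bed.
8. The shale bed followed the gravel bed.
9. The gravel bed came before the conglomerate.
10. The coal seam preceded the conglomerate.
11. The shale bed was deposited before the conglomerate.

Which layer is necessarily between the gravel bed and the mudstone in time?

the shale bed

Tracing the constraints gives the gravel bed → the shale bed → the mudstone, so the shale bed sits after the gravel bed and before the mudstone.
No other layer is forced both after the gravel bed and before the mudstone.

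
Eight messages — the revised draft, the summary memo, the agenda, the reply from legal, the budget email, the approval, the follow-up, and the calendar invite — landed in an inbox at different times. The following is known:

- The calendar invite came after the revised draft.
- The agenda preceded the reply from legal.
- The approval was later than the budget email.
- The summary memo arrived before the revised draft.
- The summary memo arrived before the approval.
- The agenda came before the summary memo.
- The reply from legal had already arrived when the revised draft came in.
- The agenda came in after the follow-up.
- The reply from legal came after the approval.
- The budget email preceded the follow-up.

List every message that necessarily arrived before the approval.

the agenda, the budget email, the follow-up, the summary memo

Directly stated before the approval: the budget email and the summary memo.
The agenda reaches the approval via the agenda → the summary memo → the approval.
The follow-up reaches the approval via the follow-up → the agenda → the summary memo → the approval.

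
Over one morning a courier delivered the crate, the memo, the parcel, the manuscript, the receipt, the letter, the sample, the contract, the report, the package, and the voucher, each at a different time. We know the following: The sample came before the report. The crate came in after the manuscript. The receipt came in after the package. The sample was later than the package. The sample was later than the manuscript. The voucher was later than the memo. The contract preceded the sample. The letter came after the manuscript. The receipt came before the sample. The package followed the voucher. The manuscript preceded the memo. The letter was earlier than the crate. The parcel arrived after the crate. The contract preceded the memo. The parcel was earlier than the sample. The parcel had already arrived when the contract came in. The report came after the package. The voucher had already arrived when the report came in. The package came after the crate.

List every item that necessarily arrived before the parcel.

Directly stated before the parcel: the crate.
The letter reaches the parcel via the letter → the crate → the parcel.
The manuscript reaches the parcel via the manuscript → the crate → the parcel.
No chain forces the receipt (or any of the others) ahead of the parcel.

the crate, the letter, the manuscript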